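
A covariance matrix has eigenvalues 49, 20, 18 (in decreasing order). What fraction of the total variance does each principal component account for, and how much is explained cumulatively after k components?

Step 1 — total variance = trace(Sigma) = Σ λ_i = 49 + 20 + 18 = 87.

Step 2 — fraction explained by component i = λ_i / Σ λ:
  PC1: 49/87 = 0.5632
  PC2: 20/87 = 0.2299
  PC3: 18/87 = 0.2069

Step 3 — cumulative fraction after k components = (λ_1 + ... + λ_k) / Σ λ:
  k = 1: 49/87 = 0.5632
  k = 2: (49 + 20)/87 = 69/87 = 0.7931
  k = 3: (49 + 20 + 18)/87 = 87/87 = 1

Summary (fraction, with percent):

explained: PC1 0.5632 (56.32%), PC2 0.2299 (22.99%), PC3 0.2069 (20.69%);  cumulative: 0.5632, 0.7931, 1


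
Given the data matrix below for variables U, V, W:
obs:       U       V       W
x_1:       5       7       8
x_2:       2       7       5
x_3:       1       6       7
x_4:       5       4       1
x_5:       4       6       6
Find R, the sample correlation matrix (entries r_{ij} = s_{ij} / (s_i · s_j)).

Step 1 — column means:
  mean(U) = (5 + 2 + 1 + 5 + 4) / 5 = 17/5 = 3.4
  mean(V) = (7 + 7 + 6 + 4 + 6) / 5 = 30/5 = 6
  mean(W) = (8 + 5 + 7 + 1 + 6) / 5 = 27/5 = 5.4

Step 2 — sample variances and covariances s[i,j] = (1/(n-1)) · Σ_k (x_{k,i} - mean_i) · (x_{k,j} - mean_j), with n-1 = 4:
  s[U,U] = ((1.6)·(1.6) + (-1.4)·(-1.4) + (-2.4)·(-2.4) + (1.6)·(1.6) + (0.6)·(0.6)) / 4 = 13.2/4 = 3.3
  s[U,V] = ((1.6)·(1) + (-1.4)·(1) + (-2.4)·(0) + (1.6)·(-2) + (0.6)·(0)) / 4 = -3/4 = -0.75
  s[U,W] = ((1.6)·(2.6) + (-1.4)·(-0.4) + (-2.4)·(1.6) + (1.6)·(-4.4) + (0.6)·(0.6)) / 4 = -5.8/4 = -1.45
  s[V,V] = ((1)·(1) + (1)·(1) + (0)·(0) + (-2)·(-2) + (0)·(0)) / 4 = 6/4 = 1.5
  s[V,W] = ((1)·(2.6) + (1)·(-0.4) + (0)·(1.6) + (-2)·(-4.4) + (0)·(0.6)) / 4 = 11/4 = 2.75
  s[W,W] = ((2.6)·(2.6) + (-0.4)·(-0.4) + (1.6)·(1.6) + (-4.4)·(-4.4) + (0.6)·(0.6)) / 4 = 29.2/4 = 7.3
  Sample standard deviations s_i = √(s[i,i]):
  s(U) = √(3.3) = 1.8166
  s(V) = √(1.5) = 1.2247
  s(W) = √(7.3) = 2.7019

Step 3 — r_{ij} = s_{ij} / (s_i · s_j):
  r[U,U] = 1 (diagonal).
  r[U,V] = -0.75 / (1.8166 · 1.2247) = -0.75 / 2.2249 = -0.3371
  r[U,W] = -1.45 / (1.8166 · 2.7019) = -1.45 / 4.9082 = -0.2954
  r[V,V] = 1 (diagonal).
  r[V,W] = 2.75 / (1.2247 · 2.7019) = 2.75 / 3.3091 = 0.831
  r[W,W] = 1 (diagonal).

R is symmetric with unit diagonal. Assembling:

R = [[1, -0.3371, -0.2954],
 [-0.3371, 1, 0.831],
 [-0.2954, 0.831, 1]]


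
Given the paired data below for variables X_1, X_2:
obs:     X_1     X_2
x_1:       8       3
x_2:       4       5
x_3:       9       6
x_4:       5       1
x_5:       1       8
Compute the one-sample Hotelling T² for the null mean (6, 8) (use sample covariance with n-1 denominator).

Step 1 — sample mean vector:
  mean(X_1) = (8 + 4 + 9 + 5 + 1) / 5 = 27/5 = 5.4
  mean(X_2) = (3 + 5 + 6 + 1 + 8) / 5 = 23/5 = 4.6
  x̄ = (5.4, 4.6),  deviation x̄ - mu_0 = (5.4, 4.6) - (6, 8) = (-0.6, -3.4).

Step 2 — sample covariance matrix, S[i,j] = (1/(n-1)) · Σ_k (x_{k,i} - mean_i) · (x_{k,j} - mean_j), divisor n-1 = 4:
  S[X_1,X_1] = ((2.6)·(2.6) + (-1.4)·(-1.4) + (3.6)·(3.6) + (-0.4)·(-0.4) + (-4.4)·(-4.4)) / 4 = 41.2/4 = 10.3
  S[X_1,X_2] = ((2.6)·(-1.6) + (-1.4)·(0.4) + (3.6)·(1.4) + (-0.4)·(-3.6) + (-4.4)·(3.4)) / 4 = -13.2/4 = -3.3
  S[X_2,X_2] = ((-1.6)·(-1.6) + (0.4)·(0.4) + (1.4)·(1.4) + (-3.6)·(-3.6) + (3.4)·(3.4)) / 4 = 29.2/4 = 7.3
  S = [[10.3, -3.3],
 [-3.3, 7.3]].

Step 3 — invert S. det(S) = 10.3·7.3 - (-3.3)² = 64.3.
  S^{-1} = (1/det) · [[d, -b], [-b, a]] = [[0.1135, 0.0513],
 [0.0513, 0.1602]].

Step 4 — quadratic form (x̄ - mu_0)^T · S^{-1} · (x̄ - mu_0):
  S^{-1} · (x̄ - mu_0) = (-0.2426, -0.5754),
  (x̄ - mu_0)^T · [...] = (-0.6)·(-0.2426) + (-3.4)·(-0.5754) = 2.102.

Step 5 — scale by n: T² = 5 · 2.102 = 10.5101.

T² ≈ 10.5101


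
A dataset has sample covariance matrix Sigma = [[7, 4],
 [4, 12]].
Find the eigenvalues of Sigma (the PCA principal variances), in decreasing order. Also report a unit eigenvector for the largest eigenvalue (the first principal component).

Step 1 — characteristic polynomial of 2×2 Sigma:
  det(Sigma - λI) = λ² - trace · λ + det = 0.
  trace = 7 + 12 = 19, det = 7·12 - (4)² = 68.
Step 2 — discriminant:
  Δ = trace² - 4·det = 361 - 272 = 89.
Step 3 — eigenvalues:
  λ = (trace ± √Δ)/2 = (19 ± 9.434)/2,
  λ_1 = 14.217,  λ_2 = 4.783.

Step 4 — unit eigenvector for λ_1: solve (Sigma - λ_1 I)v = 0. First row:
  (7 - 14.217)·v_x + (4)·v_y = 0, i.e. (-7.217)·v_x + (4)·v_y = 0,
  so v ∝ (b, λ_1 - a) = (4, 7.217) = u.
  ||u|| = √((4)² + (7.217)²) = √(68.085) ≈ 8.2514,
  v_1 = u/||u|| ≈ (0.4848, 0.8746) (||v_1|| = 1).

λ_1 = 14.217,  λ_2 = 4.783;  v_1 ≈ (0.4848, 0.8746)


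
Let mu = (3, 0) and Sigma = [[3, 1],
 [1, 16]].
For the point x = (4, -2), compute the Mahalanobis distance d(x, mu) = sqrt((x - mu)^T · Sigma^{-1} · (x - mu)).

Step 1 — centre the observation: (x - mu) = (1, -2).

Step 2 — invert Sigma. det(Sigma) = 3·16 - (1)² = 47.
  Sigma^{-1} = (1/det) · [[d, -b], [-b, a]] = [[0.3404, -0.0213],
 [-0.0213, 0.0638]].

Step 3 — form the quadratic (x - mu)^T · Sigma^{-1} · (x - mu):
  Sigma^{-1} · (x - mu) = (0.383, -0.1489).
  (x - mu)^T · [Sigma^{-1} · (x - mu)] = (1)·(0.383) + (-2)·(-0.1489) = 0.6809.

Step 4 — take square root: d = √(0.6809) ≈ 0.8251.

d(x, mu) = √(0.6809) ≈ 0.8251


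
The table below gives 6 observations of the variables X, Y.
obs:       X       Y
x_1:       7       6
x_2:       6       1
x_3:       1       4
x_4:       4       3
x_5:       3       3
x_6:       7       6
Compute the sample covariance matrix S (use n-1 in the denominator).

Step 1 — column means:
  mean(X) = (7 + 6 + 1 + 4 + 3 + 7) / 6 = 28/6 = 4.6667
  mean(Y) = (6 + 1 + 4 + 3 + 3 + 6) / 6 = 23/6 = 3.8333

Step 2 — sample covariance S[i,j] = (1/(n-1)) · Σ_k (x_{k,i} - mean_i) · (x_{k,j} - mean_j), with n-1 = 5.
  S[X,X] = ((2.3333)·(2.3333) + (1.3333)·(1.3333) + (-3.6667)·(-3.6667) + (-0.6667)·(-0.6667) + (-1.6667)·(-1.6667) + (2.3333)·(2.3333)) / 5 = 29.3333/5 = 5.8667
  S[X,Y] = ((2.3333)·(2.1667) + (1.3333)·(-2.8333) + (-3.6667)·(0.1667) + (-0.6667)·(-0.8333) + (-1.6667)·(-0.8333) + (2.3333)·(2.1667)) / 5 = 7.6667/5 = 1.5333
  S[Y,Y] = ((2.1667)·(2.1667) + (-2.8333)·(-2.8333) + (0.1667)·(0.1667) + (-0.8333)·(-0.8333) + (-0.8333)·(-0.8333) + (2.1667)·(2.1667)) / 5 = 18.8333/5 = 3.7667

S is symmetric (S[j,i] = S[i,j]). Assembling:

S = [[5.8667, 1.5333],
 [1.5333, 3.7667]]


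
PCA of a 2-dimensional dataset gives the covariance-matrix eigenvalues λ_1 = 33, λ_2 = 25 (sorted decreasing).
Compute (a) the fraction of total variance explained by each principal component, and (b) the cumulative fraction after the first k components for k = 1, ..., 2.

Step 1 — total variance = trace(Sigma) = Σ λ_i = 33 + 25 = 58.

Step 2 — fraction explained by component i = λ_i / Σ λ:
  PC1: 33/58 = 0.569
  PC2: 25/58 = 0.431

Step 3 — cumulative fraction after k components = (λ_1 + ... + λ_k) / Σ λ:
  k = 1: 33/58 = 0.569
  k = 2: (33 + 25)/58 = 58/58 = 1

Summary (fraction, with percent):

explained: PC1 0.569 (56.9%), PC2 0.431 (43.1%);  cumulative: 0.569, 1


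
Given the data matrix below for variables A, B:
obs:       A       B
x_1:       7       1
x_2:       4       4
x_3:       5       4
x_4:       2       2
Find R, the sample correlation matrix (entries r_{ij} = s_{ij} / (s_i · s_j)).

Step 1 — column means:
  mean(A) = (7 + 4 + 5 + 2) / 4 = 18/4 = 4.5
  mean(B) = (1 + 4 + 4 + 2) / 4 = 11/4 = 2.75

Step 2 — sample variances and covariances s[i,j] = (1/(n-1)) · Σ_k (x_{k,i} - mean_i) · (x_{k,j} - mean_j), with n-1 = 3:
  s[A,A] = ((2.5)·(2.5) + (-0.5)·(-0.5) + (0.5)·(0.5) + (-2.5)·(-2.5)) / 3 = 13/3 = 4.3333
  s[A,B] = ((2.5)·(-1.75) + (-0.5)·(1.25) + (0.5)·(1.25) + (-2.5)·(-0.75)) / 3 = -2.5/3 = -0.8333
  s[B,B] = ((-1.75)·(-1.75) + (1.25)·(1.25) + (1.25)·(1.25) + (-0.75)·(-0.75)) / 3 = 6.75/3 = 2.25
  Sample standard deviations s_i = √(s[i,i]):
  s(A) = √(4.3333) = 2.0817
  s(B) = √(2.25) = 1.5

Step 3 — r_{ij} = s_{ij} / (s_i · s_j):
  r[A,A] = 1 (diagonal).
  r[A,B] = -0.8333 / (2.0817 · 1.5) = -0.8333 / 3.1225 = -0.2669
  r[B,B] = 1 (diagonal).

R is symmetric with unit diagonal. Assembling:

R = [[1, -0.2669],
 [-0.2669, 1]]


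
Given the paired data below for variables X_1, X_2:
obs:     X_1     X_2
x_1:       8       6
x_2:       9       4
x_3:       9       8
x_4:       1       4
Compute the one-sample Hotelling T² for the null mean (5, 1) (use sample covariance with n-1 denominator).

Step 1 — sample mean vector:
  mean(X_1) = (8 + 9 + 9 + 1) / 4 = 27/4 = 6.75
  mean(X_2) = (6 + 4 + 8 + 4) / 4 = 22/4 = 5.5
  x̄ = (6.75, 5.5),  deviation x̄ - mu_0 = (6.75, 5.5) - (5, 1) = (1.75, 4.5).

Step 2 — sample covariance matrix, S[i,j] = (1/(n-1)) · Σ_k (x_{k,i} - mean_i) · (x_{k,j} - mean_j), divisor n-1 = 3:
  S[X_1,X_1] = ((1.25)·(1.25) + (2.25)·(2.25) + (2.25)·(2.25) + (-5.75)·(-5.75)) / 3 = 44.75/3 = 14.9167
  S[X_1,X_2] = ((1.25)·(0.5) + (2.25)·(-1.5) + (2.25)·(2.5) + (-5.75)·(-1.5)) / 3 = 11.5/3 = 3.8333
  S[X_2,X_2] = ((0.5)·(0.5) + (-1.5)·(-1.5) + (2.5)·(2.5) + (-1.5)·(-1.5)) / 3 = 11/3 = 3.6667
  S = [[14.9167, 3.8333],
 [3.8333, 3.6667]].

Step 3 — invert S. det(S) = 14.9167·3.6667 - (3.8333)² = 40.
  S^{-1} = (1/det) · [[d, -b], [-b, a]] = [[0.0917, -0.0958],
 [-0.0958, 0.3729]].

Step 4 — quadratic form (x̄ - mu_0)^T · S^{-1} · (x̄ - mu_0):
  S^{-1} · (x̄ - mu_0) = (-0.2708, 1.5104),
  (x̄ - mu_0)^T · [...] = (1.75)·(-0.2708) + (4.5)·(1.5104) = 6.3229.

Step 5 — scale by n: T² = 4 · 6.3229 = 25.2917.

T² ≈ 25.2917


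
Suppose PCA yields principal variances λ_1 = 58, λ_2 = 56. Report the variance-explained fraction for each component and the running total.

Step 1 — total variance = trace(Sigma) = Σ λ_i = 58 + 56 = 114.

Step 2 — fraction explained by component i = λ_i / Σ λ:
  PC1: 58/114 = 0.5088
  PC2: 56/114 = 0.4912

Step 3 — cumulative fraction after k components = (λ_1 + ... + λ_k) / Σ λ:
  k = 1: 58/114 = 0.5088
  k = 2: (58 + 56)/114 = 114/114 = 1

Summary (fraction, with percent):

explained: PC1 0.5088 (50.88%), PC2 0.4912 (49.12%);  cumulative: 0.5088, 1


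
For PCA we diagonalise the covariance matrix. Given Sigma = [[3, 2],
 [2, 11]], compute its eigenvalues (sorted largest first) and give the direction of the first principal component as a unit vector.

Step 1 — characteristic polynomial of 2×2 Sigma:
  det(Sigma - λI) = λ² - trace · λ + det = 0.
  trace = 3 + 11 = 14, det = 3·11 - (2)² = 29.
Step 2 — discriminant:
  Δ = trace² - 4·det = 196 - 116 = 80.
Step 3 — eigenvalues:
  λ = (trace ± √Δ)/2 = (14 ± 8.9443)/2,
  λ_1 = 11.4721,  λ_2 = 2.5279.

Step 4 — unit eigenvector for λ_1: solve (Sigma - λ_1 I)v = 0. First row:
  (3 - 11.4721)·v_x + (2)·v_y = 0, i.e. (-8.4721)·v_x + (2)·v_y = 0,
  so v ∝ (b, λ_1 - a) = (2, 8.4721) = u.
  ||u|| = √((2)² + (8.4721)²) = √(75.7771) ≈ 8.705,
  v_1 = u/||u|| ≈ (0.2298, 0.9732) (||v_1|| = 1).

λ_1 = 11.4721,  λ_2 = 2.5279;  v_1 ≈ (0.2298, 0.9732)


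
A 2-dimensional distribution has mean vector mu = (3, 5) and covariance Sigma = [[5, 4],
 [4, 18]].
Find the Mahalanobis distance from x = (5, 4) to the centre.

Step 1 — centre the observation: (x - mu) = (2, -1).

Step 2 — invert Sigma. det(Sigma) = 5·18 - (4)² = 74.
  Sigma^{-1} = (1/det) · [[d, -b], [-b, a]] = [[0.2432, -0.0541],
 [-0.0541, 0.0676]].

Step 3 — form the quadratic (x - mu)^T · Sigma^{-1} · (x - mu):
  Sigma^{-1} · (x - mu) = (0.5405, -0.1757).
  (x - mu)^T · [Sigma^{-1} · (x - mu)] = (2)·(0.5405) + (-1)·(-0.1757) = 1.2568.

Step 4 — take square root: d = √(1.2568) ≈ 1.1211.

d(x, mu) = √(1.2568) ≈ 1.1211


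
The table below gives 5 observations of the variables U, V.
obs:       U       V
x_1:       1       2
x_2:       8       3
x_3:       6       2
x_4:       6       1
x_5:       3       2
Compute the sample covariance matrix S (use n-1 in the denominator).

Step 1 — column means:
  mean(U) = (1 + 8 + 6 + 6 + 3) / 5 = 24/5 = 4.8
  mean(V) = (2 + 3 + 2 + 1 + 2) / 5 = 10/5 = 2

Step 2 — sample covariance S[i,j] = (1/(n-1)) · Σ_k (x_{k,i} - mean_i) · (x_{k,j} - mean_j), with n-1 = 4.
  S[U,U] = ((-3.8)·(-3.8) + (3.2)·(3.2) + (1.2)·(1.2) + (1.2)·(1.2) + (-1.8)·(-1.8)) / 4 = 30.8/4 = 7.7
  S[U,V] = ((-3.8)·(0) + (3.2)·(1) + (1.2)·(0) + (1.2)·(-1) + (-1.8)·(0)) / 4 = 2/4 = 0.5
  S[V,V] = ((0)·(0) + (1)·(1) + (0)·(0) + (-1)·(-1) + (0)·(0)) / 4 = 2/4 = 0.5

S is symmetric (S[j,i] = S[i,j]). Assembling:

S = [[7.7, 0.5],
 [0.5, 0.5]]


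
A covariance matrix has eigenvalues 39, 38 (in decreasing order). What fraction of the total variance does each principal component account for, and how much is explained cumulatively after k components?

Step 1 — total variance = trace(Sigma) = Σ λ_i = 39 + 38 = 77.

Step 2 — fraction explained by component i = λ_i / Σ λ:
  PC1: 39/77 = 0.5065
  PC2: 38/77 = 0.4935

Step 3 — cumulative fraction after k components = (λ_1 + ... + λ_k) / Σ λ:
  k = 1: 39/77 = 0.5065
  k = 2: (39 + 38)/77 = 77/77 = 1

Summary (fraction, with percent):

explained: PC1 0.5065 (50.65%), PC2 0.4935 (49.35%);  cumulative: 0.5065, 1


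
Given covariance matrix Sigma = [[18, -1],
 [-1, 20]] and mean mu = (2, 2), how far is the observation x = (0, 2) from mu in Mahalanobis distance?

Step 1 — centre the observation: (x - mu) = (-2, 0).

Step 2 — invert Sigma. det(Sigma) = 18·20 - (-1)² = 359.
  Sigma^{-1} = (1/det) · [[d, -b], [-b, a]] = [[0.0557, 0.0028],
 [0.0028, 0.0501]].

Step 3 — form the quadratic (x - mu)^T · Sigma^{-1} · (x - mu):
  Sigma^{-1} · (x - mu) = (-0.1114, -0.0056).
  (x - mu)^T · [Sigma^{-1} · (x - mu)] = (-2)·(-0.1114) + (0)·(-0.0056) = 0.2228.

Step 4 — take square root: d = √(0.2228) ≈ 0.4721.

d(x, mu) = √(0.2228) ≈ 0.4721


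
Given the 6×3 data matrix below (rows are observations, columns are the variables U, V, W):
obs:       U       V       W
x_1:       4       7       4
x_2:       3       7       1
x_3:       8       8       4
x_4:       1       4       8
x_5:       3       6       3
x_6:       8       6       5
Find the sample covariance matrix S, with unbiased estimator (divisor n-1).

Step 1 — column means:
  mean(U) = (4 + 3 + 8 + 1 + 3 + 8) / 6 = 27/6 = 4.5
  mean(V) = (7 + 7 + 8 + 4 + 6 + 6) / 6 = 38/6 = 6.3333
  mean(W) = (4 + 1 + 4 + 8 + 3 + 5) / 6 = 25/6 = 4.1667

Step 2 — sample covariance S[i,j] = (1/(n-1)) · Σ_k (x_{k,i} - mean_i) · (x_{k,j} - mean_j), with n-1 = 5.
  S[U,U] = ((-0.5)·(-0.5) + (-1.5)·(-1.5) + (3.5)·(3.5) + (-3.5)·(-3.5) + (-1.5)·(-1.5) + (3.5)·(3.5)) / 5 = 41.5/5 = 8.3
  S[U,V] = ((-0.5)·(0.6667) + (-1.5)·(0.6667) + (3.5)·(1.6667) + (-3.5)·(-2.3333) + (-1.5)·(-0.3333) + (3.5)·(-0.3333)) / 5 = 12/5 = 2.4
  S[U,W] = ((-0.5)·(-0.1667) + (-1.5)·(-3.1667) + (3.5)·(-0.1667) + (-3.5)·(3.8333) + (-1.5)·(-1.1667) + (3.5)·(0.8333)) / 5 = -4.5/5 = -0.9
  S[V,V] = ((0.6667)·(0.6667) + (0.6667)·(0.6667) + (1.6667)·(1.6667) + (-2.3333)·(-2.3333) + (-0.3333)·(-0.3333) + (-0.3333)·(-0.3333)) / 5 = 9.3333/5 = 1.8667
  S[V,W] = ((0.6667)·(-0.1667) + (0.6667)·(-3.1667) + (1.6667)·(-0.1667) + (-2.3333)·(3.8333) + (-0.3333)·(-1.1667) + (-0.3333)·(0.8333)) / 5 = -11.3333/5 = -2.2667
  S[W,W] = ((-0.1667)·(-0.1667) + (-3.1667)·(-3.1667) + (-0.1667)·(-0.1667) + (3.8333)·(3.8333) + (-1.1667)·(-1.1667) + (0.8333)·(0.8333)) / 5 = 26.8333/5 = 5.3667

S is symmetric (S[j,i] = S[i,j]). Assembling:

S = [[8.3, 2.4, -0.9],
 [2.4, 1.8667, -2.2667],
 [-0.9, -2.2667, 5.3667]]


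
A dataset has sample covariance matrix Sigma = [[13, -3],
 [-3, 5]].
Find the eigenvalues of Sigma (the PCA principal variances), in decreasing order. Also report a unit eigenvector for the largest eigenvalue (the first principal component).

Step 1 — characteristic polynomial of 2×2 Sigma:
  det(Sigma - λI) = λ² - trace · λ + det = 0.
  trace = 13 + 5 = 18, det = 13·5 - (-3)² = 56.
Step 2 — discriminant:
  Δ = trace² - 4·det = 324 - 224 = 100.
Step 3 — eigenvalues:
  λ = (trace ± √Δ)/2 = (18 ± 10)/2,
  λ_1 = 14,  λ_2 = 4.

Step 4 — unit eigenvector for λ_1: solve (Sigma - λ_1 I)v = 0. First row:
  (13 - 14)·v_x + (-3)·v_y = 0, i.e. (-1)·v_x + (-3)·v_y = 0,
  so v ∝ (b, λ_1 - a) = (-3, 1); multiply by -1 so the first entry is positive: u = (3, -1).
  ||u|| = √((3)² + (-1)²) = √(10) ≈ 3.1623,
  v_1 = u/||u|| ≈ (0.9487, -0.3162) (||v_1|| = 1).

λ_1 = 14,  λ_2 = 4;  v_1 ≈ (0.9487, -0.3162)


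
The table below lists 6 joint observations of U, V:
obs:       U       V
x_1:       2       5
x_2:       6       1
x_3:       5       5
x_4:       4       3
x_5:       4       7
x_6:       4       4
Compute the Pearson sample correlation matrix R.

Step 1 — column means:
  mean(U) = (2 + 6 + 5 + 4 + 4 + 4) / 6 = 25/6 = 4.1667
  mean(V) = (5 + 1 + 5 + 3 + 7 + 4) / 6 = 25/6 = 4.1667

Step 2 — sample variances and covariances s[i,j] = (1/(n-1)) · Σ_k (x_{k,i} - mean_i) · (x_{k,j} - mean_j), with n-1 = 5:
  s[U,U] = ((-2.1667)·(-2.1667) + (1.8333)·(1.8333) + (0.8333)·(0.8333) + (-0.1667)·(-0.1667) + (-0.1667)·(-0.1667) + (-0.1667)·(-0.1667)) / 5 = 8.8333/5 = 1.7667
  s[U,V] = ((-2.1667)·(0.8333) + (1.8333)·(-3.1667) + (0.8333)·(0.8333) + (-0.1667)·(-1.1667) + (-0.1667)·(2.8333) + (-0.1667)·(-0.1667)) / 5 = -7.1667/5 = -1.4333
  s[V,V] = ((0.8333)·(0.8333) + (-3.1667)·(-3.1667) + (0.8333)·(0.8333) + (-1.1667)·(-1.1667) + (2.8333)·(2.8333) + (-0.1667)·(-0.1667)) / 5 = 20.8333/5 = 4.1667
  Sample standard deviations s_i = √(s[i,i]):
  s(U) = √(1.7667) = 1.3292
  s(V) = √(4.1667) = 2.0412

Step 3 — r_{ij} = s_{ij} / (s_i · s_j):
  r[U,U] = 1 (diagonal).
  r[U,V] = -1.4333 / (1.3292 · 2.0412) = -1.4333 / 2.7131 = -0.5283
  r[V,V] = 1 (diagonal).

R is symmetric with unit diagonal. Assembling:

R = [[1, -0.5283],
 [-0.5283, 1]]


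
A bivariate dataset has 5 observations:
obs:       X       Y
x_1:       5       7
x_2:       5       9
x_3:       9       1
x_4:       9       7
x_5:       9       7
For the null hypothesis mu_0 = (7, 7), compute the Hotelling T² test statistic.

Step 1 — sample mean vector:
  mean(X) = (5 + 5 + 9 + 9 + 9) / 5 = 37/5 = 7.4
  mean(Y) = (7 + 9 + 1 + 7 + 7) / 5 = 31/5 = 6.2
  x̄ = (7.4, 6.2),  deviation x̄ - mu_0 = (7.4, 6.2) - (7, 7) = (0.4, -0.8).

Step 2 — sample covariance matrix, S[i,j] = (1/(n-1)) · Σ_k (x_{k,i} - mean_i) · (x_{k,j} - mean_j), divisor n-1 = 4:
  S[X,X] = ((-2.4)·(-2.4) + (-2.4)·(-2.4) + (1.6)·(1.6) + (1.6)·(1.6) + (1.6)·(1.6)) / 4 = 19.2/4 = 4.8
  S[X,Y] = ((-2.4)·(0.8) + (-2.4)·(2.8) + (1.6)·(-5.2) + (1.6)·(0.8) + (1.6)·(0.8)) / 4 = -14.4/4 = -3.6
  S[Y,Y] = ((0.8)·(0.8) + (2.8)·(2.8) + (-5.2)·(-5.2) + (0.8)·(0.8) + (0.8)·(0.8)) / 4 = 36.8/4 = 9.2
  S = [[4.8, -3.6],
 [-3.6, 9.2]].

Step 3 — invert S. det(S) = 4.8·9.2 - (-3.6)² = 31.2.
  S^{-1} = (1/det) · [[d, -b], [-b, a]] = [[0.2949, 0.1154],
 [0.1154, 0.1538]].

Step 4 — quadratic form (x̄ - mu_0)^T · S^{-1} · (x̄ - mu_0):
  S^{-1} · (x̄ - mu_0) = (0.0256, -0.0769),
  (x̄ - mu_0)^T · [...] = (0.4)·(0.0256) + (-0.8)·(-0.0769) = 0.0718.

Step 5 — scale by n: T² = 5 · 0.0718 = 0.359.

T² ≈ 0.359


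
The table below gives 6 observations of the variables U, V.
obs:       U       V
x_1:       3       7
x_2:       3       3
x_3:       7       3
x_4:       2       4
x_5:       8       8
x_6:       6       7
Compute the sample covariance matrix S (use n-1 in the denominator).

Step 1 — column means:
  mean(U) = (3 + 3 + 7 + 2 + 8 + 6) / 6 = 29/6 = 4.8333
  mean(V) = (7 + 3 + 3 + 4 + 8 + 7) / 6 = 32/6 = 5.3333

Step 2 — sample covariance S[i,j] = (1/(n-1)) · Σ_k (x_{k,i} - mean_i) · (x_{k,j} - mean_j), with n-1 = 5.
  S[U,U] = ((-1.8333)·(-1.8333) + (-1.8333)·(-1.8333) + (2.1667)·(2.1667) + (-2.8333)·(-2.8333) + (3.1667)·(3.1667) + (1.1667)·(1.1667)) / 5 = 30.8333/5 = 6.1667
  S[U,V] = ((-1.8333)·(1.6667) + (-1.8333)·(-2.3333) + (2.1667)·(-2.3333) + (-2.8333)·(-1.3333) + (3.1667)·(2.6667) + (1.1667)·(1.6667)) / 5 = 10.3333/5 = 2.0667
  S[V,V] = ((1.6667)·(1.6667) + (-2.3333)·(-2.3333) + (-2.3333)·(-2.3333) + (-1.3333)·(-1.3333) + (2.6667)·(2.6667) + (1.6667)·(1.6667)) / 5 = 25.3333/5 = 5.0667

S is symmetric (S[j,i] = S[i,j]). Assembling:

S = [[6.1667, 2.0667],
 [2.0667, 5.0667]]


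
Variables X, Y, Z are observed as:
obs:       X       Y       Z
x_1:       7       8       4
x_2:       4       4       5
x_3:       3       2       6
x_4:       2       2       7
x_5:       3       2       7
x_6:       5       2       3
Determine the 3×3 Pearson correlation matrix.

Step 1 — column means:
  mean(X) = (7 + 4 + 3 + 2 + 3 + 5) / 6 = 24/6 = 4
  mean(Y) = (8 + 4 + 2 + 2 + 2 + 2) / 6 = 20/6 = 3.3333
  mean(Z) = (4 + 5 + 6 + 7 + 7 + 3) / 6 = 32/6 = 5.3333

Step 2 — sample variances and covariances s[i,j] = (1/(n-1)) · Σ_k (x_{k,i} - mean_i) · (x_{k,j} - mean_j), with n-1 = 5:
  s[X,X] = ((3)·(3) + (0)·(0) + (-1)·(-1) + (-2)·(-2) + (-1)·(-1) + (1)·(1)) / 5 = 16/5 = 3.2
  s[X,Y] = ((3)·(4.6667) + (0)·(0.6667) + (-1)·(-1.3333) + (-2)·(-1.3333) + (-1)·(-1.3333) + (1)·(-1.3333)) / 5 = 18/5 = 3.6
  s[X,Z] = ((3)·(-1.3333) + (0)·(-0.3333) + (-1)·(0.6667) + (-2)·(1.6667) + (-1)·(1.6667) + (1)·(-2.3333)) / 5 = -12/5 = -2.4
  s[Y,Y] = ((4.6667)·(4.6667) + (0.6667)·(0.6667) + (-1.3333)·(-1.3333) + (-1.3333)·(-1.3333) + (-1.3333)·(-1.3333) + (-1.3333)·(-1.3333)) / 5 = 29.3333/5 = 5.8667
  s[Y,Z] = ((4.6667)·(-1.3333) + (0.6667)·(-0.3333) + (-1.3333)·(0.6667) + (-1.3333)·(1.6667) + (-1.3333)·(1.6667) + (-1.3333)·(-2.3333)) / 5 = -8.6667/5 = -1.7333
  s[Z,Z] = ((-1.3333)·(-1.3333) + (-0.3333)·(-0.3333) + (0.6667)·(0.6667) + (1.6667)·(1.6667) + (1.6667)·(1.6667) + (-2.3333)·(-2.3333)) / 5 = 13.3333/5 = 2.6667
  Sample standard deviations s_i = √(s[i,i]):
  s(X) = √(3.2) = 1.7889
  s(Y) = √(5.8667) = 2.4221
  s(Z) = √(2.6667) = 1.633

Step 3 — r_{ij} = s_{ij} / (s_i · s_j):
  r[X,X] = 1 (diagonal).
  r[X,Y] = 3.6 / (1.7889 · 2.4221) = 3.6 / 4.3328 = 0.8309
  r[X,Z] = -2.4 / (1.7889 · 1.633) = -2.4 / 2.9212 = -0.8216
  r[Y,Y] = 1 (diagonal).
  r[Y,Z] = -1.7333 / (2.4221 · 1.633) = -1.7333 / 3.9553 = -0.4382
  r[Z,Z] = 1 (diagonal).

R is symmetric with unit diagonal. Assembling:

R = [[1, 0.8309, -0.8216],
 [0.8309, 1, -0.4382],
 [-0.8216, -0.4382, 1]]


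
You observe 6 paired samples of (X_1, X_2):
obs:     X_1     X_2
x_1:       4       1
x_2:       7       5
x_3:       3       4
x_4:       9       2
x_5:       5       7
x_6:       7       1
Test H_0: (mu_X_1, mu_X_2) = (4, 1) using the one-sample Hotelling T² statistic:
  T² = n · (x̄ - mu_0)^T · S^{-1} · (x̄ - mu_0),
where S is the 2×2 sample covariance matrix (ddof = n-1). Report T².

Step 1 — sample mean vector:
  mean(X_1) = (4 + 7 + 3 + 9 + 5 + 7) / 6 = 35/6 = 5.8333
  mean(X_2) = (1 + 5 + 4 + 2 + 7 + 1) / 6 = 20/6 = 3.3333
  x̄ = (5.8333, 3.3333),  deviation x̄ - mu_0 = (5.8333, 3.3333) - (4, 1) = (1.8333, 2.3333).

Step 2 — sample covariance matrix, S[i,j] = (1/(n-1)) · Σ_k (x_{k,i} - mean_i) · (x_{k,j} - mean_j), divisor n-1 = 5:
  S[X_1,X_1] = ((-1.8333)·(-1.8333) + (1.1667)·(1.1667) + (-2.8333)·(-2.8333) + (3.1667)·(3.1667) + (-0.8333)·(-0.8333) + (1.1667)·(1.1667)) / 5 = 24.8333/5 = 4.9667
  S[X_1,X_2] = ((-1.8333)·(-2.3333) + (1.1667)·(1.6667) + (-2.8333)·(0.6667) + (3.1667)·(-1.3333) + (-0.8333)·(3.6667) + (1.1667)·(-2.3333)) / 5 = -5.6667/5 = -1.1333
  S[X_2,X_2] = ((-2.3333)·(-2.3333) + (1.6667)·(1.6667) + (0.6667)·(0.6667) + (-1.3333)·(-1.3333) + (3.6667)·(3.6667) + (-2.3333)·(-2.3333)) / 5 = 29.3333/5 = 5.8667
  S = [[4.9667, -1.1333],
 [-1.1333, 5.8667]].

Step 3 — invert S. det(S) = 4.9667·5.8667 - (-1.1333)² = 27.8533.
  S^{-1} = (1/det) · [[d, -b], [-b, a]] = [[0.2106, 0.0407],
 [0.0407, 0.1783]].

Step 4 — quadratic form (x̄ - mu_0)^T · S^{-1} · (x̄ - mu_0):
  S^{-1} · (x̄ - mu_0) = (0.4811, 0.4907),
  (x̄ - mu_0)^T · [...] = (1.8333)·(0.4811) + (2.3333)·(0.4907) = 2.0269.

Step 5 — scale by n: T² = 6 · 2.0269 = 12.1613.

T² ≈ 12.1613


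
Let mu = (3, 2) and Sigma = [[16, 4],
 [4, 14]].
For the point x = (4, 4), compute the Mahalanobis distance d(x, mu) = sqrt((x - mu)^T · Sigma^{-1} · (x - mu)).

Step 1 — centre the observation: (x - mu) = (1, 2).

Step 2 — invert Sigma. det(Sigma) = 16·14 - (4)² = 208.
  Sigma^{-1} = (1/det) · [[d, -b], [-b, a]] = [[0.0673, -0.0192],
 [-0.0192, 0.0769]].

Step 3 — form the quadratic (x - mu)^T · Sigma^{-1} · (x - mu):
  Sigma^{-1} · (x - mu) = (0.0288, 0.1346).
  (x - mu)^T · [Sigma^{-1} · (x - mu)] = (1)·(0.0288) + (2)·(0.1346) = 0.2981.

Step 4 — take square root: d = √(0.2981) ≈ 0.546.

d(x, mu) = √(0.2981) ≈ 0.546


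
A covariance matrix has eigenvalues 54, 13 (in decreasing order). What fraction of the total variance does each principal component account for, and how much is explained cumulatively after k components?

Step 1 — total variance = trace(Sigma) = Σ λ_i = 54 + 13 = 67.

Step 2 — fraction explained by component i = λ_i / Σ λ:
  PC1: 54/67 = 0.806
  PC2: 13/67 = 0.194

Step 3 — cumulative fraction after k components = (λ_1 + ... + λ_k) / Σ λ:
  k = 1: 54/67 = 0.806
  k = 2: (54 + 13)/67 = 67/67 = 1

Summary (fraction, with percent):

explained: PC1 0.806 (80.6%), PC2 0.194 (19.4%);  cumulative: 0.806, 1


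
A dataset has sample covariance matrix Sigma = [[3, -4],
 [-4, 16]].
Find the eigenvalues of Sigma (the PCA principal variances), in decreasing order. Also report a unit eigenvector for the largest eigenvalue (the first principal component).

Step 1 — characteristic polynomial of 2×2 Sigma:
  det(Sigma - λI) = λ² - trace · λ + det = 0.
  trace = 3 + 16 = 19, det = 3·16 - (-4)² = 32.
Step 2 — discriminant:
  Δ = trace² - 4·det = 361 - 128 = 233.
Step 3 — eigenvalues:
  λ = (trace ± √Δ)/2 = (19 ± 15.2643)/2,
  λ_1 = 17.1322,  λ_2 = 1.8678.

Step 4 — unit eigenvector for λ_1: solve (Sigma - λ_1 I)v = 0. First row:
  (3 - 17.1322)·v_x + (-4)·v_y = 0, i.e. (-14.1322)·v_x + (-4)·v_y = 0,
  so v ∝ (b, λ_1 - a) = (-4, 14.1322); multiply by -1 so the first entry is positive: u = (4, -14.1322).
  ||u|| = √((4)² + (-14.1322)²) = √(215.7182) ≈ 14.6873,
  v_1 = u/||u|| ≈ (0.2723, -0.9622) (||v_1|| = 1).

λ_1 = 17.1322,  λ_2 = 1.8678;  v_1 ≈ (0.2723, -0.9622)


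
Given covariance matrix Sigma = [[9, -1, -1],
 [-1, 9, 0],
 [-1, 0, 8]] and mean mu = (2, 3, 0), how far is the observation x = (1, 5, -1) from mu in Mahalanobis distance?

Step 1 — centre the observation: (x - mu) = (-1, 2, -1).

Step 2 — invert Sigma (cofactor / det for 3×3, or solve directly):
  Sigma^{-1} = [[0.1141, 0.0127, 0.0143],
 [0.0127, 0.1125, 0.0016],
 [0.0143, 0.0016, 0.1268]].

Step 3 — form the quadratic (x - mu)^T · Sigma^{-1} · (x - mu):
  Sigma^{-1} · (x - mu) = (-0.103, 0.2108, -0.1379).
  (x - mu)^T · [Sigma^{-1} · (x - mu)] = (-1)·(-0.103) + (2)·(0.2108) + (-1)·(-0.1379) = 0.6624.

Step 4 — take square root: d = √(0.6624) ≈ 0.8139.

d(x, mu) = √(0.6624) ≈ 0.8139


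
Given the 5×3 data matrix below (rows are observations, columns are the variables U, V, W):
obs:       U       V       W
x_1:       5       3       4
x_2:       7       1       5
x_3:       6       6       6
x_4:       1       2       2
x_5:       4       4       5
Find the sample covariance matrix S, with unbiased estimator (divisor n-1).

Step 1 — column means:
  mean(U) = (5 + 7 + 6 + 1 + 4) / 5 = 23/5 = 4.6
  mean(V) = (3 + 1 + 6 + 2 + 4) / 5 = 16/5 = 3.2
  mean(W) = (4 + 5 + 6 + 2 + 5) / 5 = 22/5 = 4.4

Step 2 — sample covariance S[i,j] = (1/(n-1)) · Σ_k (x_{k,i} - mean_i) · (x_{k,j} - mean_j), with n-1 = 4.
  S[U,U] = ((0.4)·(0.4) + (2.4)·(2.4) + (1.4)·(1.4) + (-3.6)·(-3.6) + (-0.6)·(-0.6)) / 4 = 21.2/4 = 5.3
  S[U,V] = ((0.4)·(-0.2) + (2.4)·(-2.2) + (1.4)·(2.8) + (-3.6)·(-1.2) + (-0.6)·(0.8)) / 4 = 2.4/4 = 0.6
  S[U,W] = ((0.4)·(-0.4) + (2.4)·(0.6) + (1.4)·(1.6) + (-3.6)·(-2.4) + (-0.6)·(0.6)) / 4 = 11.8/4 = 2.95
  S[V,V] = ((-0.2)·(-0.2) + (-2.2)·(-2.2) + (2.8)·(2.8) + (-1.2)·(-1.2) + (0.8)·(0.8)) / 4 = 14.8/4 = 3.7
  S[V,W] = ((-0.2)·(-0.4) + (-2.2)·(0.6) + (2.8)·(1.6) + (-1.2)·(-2.4) + (0.8)·(0.6)) / 4 = 6.6/4 = 1.65
  S[W,W] = ((-0.4)·(-0.4) + (0.6)·(0.6) + (1.6)·(1.6) + (-2.4)·(-2.4) + (0.6)·(0.6)) / 4 = 9.2/4 = 2.3

S is symmetric (S[j,i] = S[i,j]). Assembling:

S = [[5.3, 0.6, 2.95],
 [0.6, 3.7, 1.65],
 [2.95, 1.65, 2.3]]


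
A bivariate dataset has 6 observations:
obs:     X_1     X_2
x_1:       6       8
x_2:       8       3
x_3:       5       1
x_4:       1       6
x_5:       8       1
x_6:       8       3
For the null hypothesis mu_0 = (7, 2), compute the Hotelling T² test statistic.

Step 1 — sample mean vector:
  mean(X_1) = (6 + 8 + 5 + 1 + 8 + 8) / 6 = 36/6 = 6
  mean(X_2) = (8 + 3 + 1 + 6 + 1 + 3) / 6 = 22/6 = 3.6667
  x̄ = (6, 3.6667),  deviation x̄ - mu_0 = (6, 3.6667) - (7, 2) = (-1, 1.6667).

Step 2 — sample covariance matrix, S[i,j] = (1/(n-1)) · Σ_k (x_{k,i} - mean_i) · (x_{k,j} - mean_j), divisor n-1 = 5:
  S[X_1,X_1] = ((0)·(0) + (2)·(2) + (-1)·(-1) + (-5)·(-5) + (2)·(2) + (2)·(2)) / 5 = 38/5 = 7.6
  S[X_1,X_2] = ((0)·(4.3333) + (2)·(-0.6667) + (-1)·(-2.6667) + (-5)·(2.3333) + (2)·(-2.6667) + (2)·(-0.6667)) / 5 = -17/5 = -3.4
  S[X_2,X_2] = ((4.3333)·(4.3333) + (-0.6667)·(-0.6667) + (-2.6667)·(-2.6667) + (2.3333)·(2.3333) + (-2.6667)·(-2.6667) + (-0.6667)·(-0.6667)) / 5 = 39.3333/5 = 7.8667
  S = [[7.6, -3.4],
 [-3.4, 7.8667]].

Step 3 — invert S. det(S) = 7.6·7.8667 - (-3.4)² = 48.2267.
  S^{-1} = (1/det) · [[d, -b], [-b, a]] = [[0.1631, 0.0705],
 [0.0705, 0.1576]].

Step 4 — quadratic form (x̄ - mu_0)^T · S^{-1} · (x̄ - mu_0):
  S^{-1} · (x̄ - mu_0) = (-0.0456, 0.1921),
  (x̄ - mu_0)^T · [...] = (-1)·(-0.0456) + (1.6667)·(0.1921) = 0.3659.

Step 5 — scale by n: T² = 6 · 0.3659 = 2.1952.

T² ≈ 2.1952


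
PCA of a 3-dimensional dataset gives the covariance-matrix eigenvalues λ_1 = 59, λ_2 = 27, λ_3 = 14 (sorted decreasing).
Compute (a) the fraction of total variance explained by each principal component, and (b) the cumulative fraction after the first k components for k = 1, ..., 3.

Step 1 — total variance = trace(Sigma) = Σ λ_i = 59 + 27 + 14 = 100.

Step 2 — fraction explained by component i = λ_i / Σ λ:
  PC1: 59/100 = 0.59
  PC2: 27/100 = 0.27
  PC3: 14/100 = 0.14

Step 3 — cumulative fraction after k components = (λ_1 + ... + λ_k) / Σ λ:
  k = 1: 59/100 = 0.59
  k = 2: (59 + 27)/100 = 86/100 = 0.86
  k = 3: (59 + 27 + 14)/100 = 100/100 = 1

Summary (fraction, with percent):

explained: PC1 0.59 (59%), PC2 0.27 (27%), PC3 0.14 (14%);  cumulative: 0.59, 0.86, 1


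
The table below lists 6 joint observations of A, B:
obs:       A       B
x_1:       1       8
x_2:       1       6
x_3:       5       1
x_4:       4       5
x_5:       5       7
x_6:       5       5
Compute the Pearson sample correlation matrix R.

Step 1 — column means:
  mean(A) = (1 + 1 + 5 + 4 + 5 + 5) / 6 = 21/6 = 3.5
  mean(B) = (8 + 6 + 1 + 5 + 7 + 5) / 6 = 32/6 = 5.3333

Step 2 — sample variances and covariances s[i,j] = (1/(n-1)) · Σ_k (x_{k,i} - mean_i) · (x_{k,j} - mean_j), with n-1 = 5:
  s[A,A] = ((-2.5)·(-2.5) + (-2.5)·(-2.5) + (1.5)·(1.5) + (0.5)·(0.5) + (1.5)·(1.5) + (1.5)·(1.5)) / 5 = 19.5/5 = 3.9
  s[A,B] = ((-2.5)·(2.6667) + (-2.5)·(0.6667) + (1.5)·(-4.3333) + (0.5)·(-0.3333) + (1.5)·(1.6667) + (1.5)·(-0.3333)) / 5 = -13/5 = -2.6
  s[B,B] = ((2.6667)·(2.6667) + (0.6667)·(0.6667) + (-4.3333)·(-4.3333) + (-0.3333)·(-0.3333) + (1.6667)·(1.6667) + (-0.3333)·(-0.3333)) / 5 = 29.3333/5 = 5.8667
  Sample standard deviations s_i = √(s[i,i]):
  s(A) = √(3.9) = 1.9748
  s(B) = √(5.8667) = 2.4221

Step 3 — r_{ij} = s_{ij} / (s_i · s_j):
  r[A,A] = 1 (diagonal).
  r[A,B] = -2.6 / (1.9748 · 2.4221) = -2.6 / 4.7833 = -0.5436
  r[B,B] = 1 (diagonal).

R is symmetric with unit diagonal. Assembling:

R = [[1, -0.5436],
 [-0.5436, 1]]


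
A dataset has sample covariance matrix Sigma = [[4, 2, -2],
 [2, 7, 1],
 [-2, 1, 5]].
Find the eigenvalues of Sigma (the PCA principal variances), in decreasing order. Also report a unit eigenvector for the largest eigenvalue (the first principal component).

Step 1 — characteristic polynomial p(λ) = det(λI - Sigma) = λ³ - tr·λ² + c_1·λ - det, where tr = trace, c_1 = sum of the principal 2×2 minors, det = det(Sigma):
  tr = 4 + 7 + 5 = 16,
  c_1 = (4·7 - (2)²) + (4·5 - (-2)²) + (7·5 - (1)²) = 24 + 16 + 34 = 74,
  det = 4·(7·5 - (1)²) - (2)·((2)·5 - (1)·(-2)) + (-2)·((2)·(1) - 7·(-2)) = 4·(34) - (2)·(12) + (-2)·(16) = 80.
  So p(λ) = λ³ - 16λ² + 74λ - 80.
Step 2 — look for an integer root (rational root theorem: any rational root is an integer divisor of 80). Testing λ = 8:
  p(8) = 512 - 1024 + 592 - 80 = 0  ✓
  Dividing out (λ - 8): p(λ) = (λ - 8)(λ² - 8λ + 10).
Step 3 — remaining eigenvalues from the quadratic λ² - 8λ + 10 = 0:
  Δ = 8² - 4·10 = 64 - 40 = 24,  λ = (8 ± √24)/2 = (8 ± 4.899)/2 ≈ 6.4495 or 1.5505.
  Sorted: λ_1 = 8,  λ_2 = 6.4495,  λ_3 = 1.5505  (check: sum = 16 = tr ✓).

Step 4 — unit eigenvector for λ_1 = 8: v spans the null space of (Sigma - λ_1 I), whose rows are
  r_1 = (-4, 2, -2),  r_2 = (2, -1, 1),  r_3 = (-2, 1, -3).
  v is orthogonal to every row, so take v ∝ r_1 × r_3 = ((2)·(-3) - (-2)·(1), (-2)·(-2) - (-4)·(-3), (-4)·(1) - (2)·(-2)) = (-4, -8, 0).
  Rescale (divide by 4; multiply by -1 so the first nonzero entry is positive): u = (1, 2, 0).
  ||u|| = √((1)² + (2)² + (0)²) = √(5) ≈ 2.2361,  v_1 = u/||u|| ≈ (0.4472, 0.8944, 0) (||v_1|| = 1).

λ_1 = 8,  λ_2 = 6.4495,  λ_3 = 1.5505;  v_1 ≈ (0.4472, 0.8944, 0)


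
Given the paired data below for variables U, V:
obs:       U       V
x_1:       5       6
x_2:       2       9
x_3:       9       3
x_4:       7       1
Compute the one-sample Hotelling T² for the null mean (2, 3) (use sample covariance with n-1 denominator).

Step 1 — sample mean vector:
  mean(U) = (5 + 2 + 9 + 7) / 4 = 23/4 = 5.75
  mean(V) = (6 + 9 + 3 + 1) / 4 = 19/4 = 4.75
  x̄ = (5.75, 4.75),  deviation x̄ - mu_0 = (5.75, 4.75) - (2, 3) = (3.75, 1.75).

Step 2 — sample covariance matrix, S[i,j] = (1/(n-1)) · Σ_k (x_{k,i} - mean_i) · (x_{k,j} - mean_j), divisor n-1 = 3:
  S[U,U] = ((-0.75)·(-0.75) + (-3.75)·(-3.75) + (3.25)·(3.25) + (1.25)·(1.25)) / 3 = 26.75/3 = 8.9167
  S[U,V] = ((-0.75)·(1.25) + (-3.75)·(4.25) + (3.25)·(-1.75) + (1.25)·(-3.75)) / 3 = -27.25/3 = -9.0833
  S[V,V] = ((1.25)·(1.25) + (4.25)·(4.25) + (-1.75)·(-1.75) + (-3.75)·(-3.75)) / 3 = 36.75/3 = 12.25
  S = [[8.9167, -9.0833],
 [-9.0833, 12.25]].

Step 3 — invert S. det(S) = 8.9167·12.25 - (-9.0833)² = 26.7222.
  S^{-1} = (1/det) · [[d, -b], [-b, a]] = [[0.4584, 0.3399],
 [0.3399, 0.3337]].

Step 4 — quadratic form (x̄ - mu_0)^T · S^{-1} · (x̄ - mu_0):
  S^{-1} · (x̄ - mu_0) = (2.3139, 1.8586),
  (x̄ - mu_0)^T · [...] = (3.75)·(2.3139) + (1.75)·(1.8586) = 11.9298.

Step 5 — scale by n: T² = 4 · 11.9298 = 47.7193.

T² ≈ 47.7193


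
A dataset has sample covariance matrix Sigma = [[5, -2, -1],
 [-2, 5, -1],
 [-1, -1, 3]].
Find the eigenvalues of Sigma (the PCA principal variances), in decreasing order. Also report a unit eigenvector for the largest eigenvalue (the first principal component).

Step 1 — characteristic polynomial p(λ) = det(λI - Sigma) = λ³ - tr·λ² + c_1·λ - det, where tr = trace, c_1 = sum of the principal 2×2 minors, det = det(Sigma):
  tr = 5 + 5 + 3 = 13,
  c_1 = (5·5 - (-2)²) + (5·3 - (-1)²) + (5·3 - (-1)²) = 21 + 14 + 14 = 49,
  det = 5·(5·3 - (-1)²) - (-2)·((-2)·3 - (-1)·(-1)) + (-1)·((-2)·(-1) - 5·(-1)) = 5·(14) - (-2)·(-7) + (-1)·(7) = 49.
  So p(λ) = λ³ - 13λ² + 49λ - 49.
Step 2 — look for an integer root (rational root theorem: any rational root is an integer divisor of 49). Testing λ = 7:
  p(7) = 343 - 637 + 343 - 49 = 0  ✓
  Dividing out (λ - 7): p(λ) = (λ - 7)(λ² - 6λ + 7).
Step 3 — remaining eigenvalues from the quadratic λ² - 6λ + 7 = 0:
  Δ = 6² - 4·7 = 36 - 28 = 8,  λ = (6 ± √8)/2 = (6 ± 2.8284)/2 ≈ 4.4142 or 1.5858.
  Sorted: λ_1 = 7,  λ_2 = 4.4142,  λ_3 = 1.5858  (check: sum = 13 = tr ✓).

Step 4 — unit eigenvector for λ_1 = 7: v spans the null space of (Sigma - λ_1 I), whose rows are
  r_1 = (-2, -2, -1),  r_2 = (-2, -2, -1),  r_3 = (-1, -1, -4).
  v is orthogonal to every row, so take v ∝ r_1 × r_3 = ((-2)·(-4) - (-1)·(-1), (-1)·(-1) - (-2)·(-4), (-2)·(-1) - (-2)·(-1)) = (7, -7, 0).
  Rescale (divide by 7): u = (1, -1, 0).
  ||u|| = √((1)² + (-1)² + (0)²) = √(2) ≈ 1.4142,  v_1 = u/||u|| ≈ (0.7071, -0.7071, 0) (||v_1|| = 1).

λ_1 = 7,  λ_2 = 4.4142,  λ_3 = 1.5858;  v_1 ≈ (0.7071, -0.7071, 0)


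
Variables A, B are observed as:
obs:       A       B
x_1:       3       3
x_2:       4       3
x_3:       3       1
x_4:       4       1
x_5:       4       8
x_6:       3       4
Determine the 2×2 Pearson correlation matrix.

Step 1 — column means:
  mean(A) = (3 + 4 + 3 + 4 + 4 + 3) / 6 = 21/6 = 3.5
  mean(B) = (3 + 3 + 1 + 1 + 8 + 4) / 6 = 20/6 = 3.3333

Step 2 — sample variances and covariances s[i,j] = (1/(n-1)) · Σ_k (x_{k,i} - mean_i) · (x_{k,j} - mean_j), with n-1 = 5:
  s[A,A] = ((-0.5)·(-0.5) + (0.5)·(0.5) + (-0.5)·(-0.5) + (0.5)·(0.5) + (0.5)·(0.5) + (-0.5)·(-0.5)) / 5 = 1.5/5 = 0.3
  s[A,B] = ((-0.5)·(-0.3333) + (0.5)·(-0.3333) + (-0.5)·(-2.3333) + (0.5)·(-2.3333) + (0.5)·(4.6667) + (-0.5)·(0.6667)) / 5 = 2/5 = 0.4
  s[B,B] = ((-0.3333)·(-0.3333) + (-0.3333)·(-0.3333) + (-2.3333)·(-2.3333) + (-2.3333)·(-2.3333) + (4.6667)·(4.6667) + (0.6667)·(0.6667)) / 5 = 33.3333/5 = 6.6667
  Sample standard deviations s_i = √(s[i,i]):
  s(A) = √(0.3) = 0.5477
  s(B) = √(6.6667) = 2.582

Step 3 — r_{ij} = s_{ij} / (s_i · s_j):
  r[A,A] = 1 (diagonal).
  r[A,B] = 0.4 / (0.5477 · 2.582) = 0.4 / 1.4142 = 0.2828
  r[B,B] = 1 (diagonal).

R is symmetric with unit diagonal. Assembling:

R = [[1, 0.2828],
 [0.2828, 1]]


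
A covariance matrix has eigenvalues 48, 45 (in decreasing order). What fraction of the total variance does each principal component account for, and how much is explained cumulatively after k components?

Step 1 — total variance = trace(Sigma) = Σ λ_i = 48 + 45 = 93.

Step 2 — fraction explained by component i = λ_i / Σ λ:
  PC1: 48/93 = 0.5161
  PC2: 45/93 = 0.4839

Step 3 — cumulative fraction after k components = (λ_1 + ... + λ_k) / Σ λ:
  k = 1: 48/93 = 0.5161
  k = 2: (48 + 45)/93 = 93/93 = 1

Summary (fraction, with percent):

explained: PC1 0.5161 (51.61%), PC2 0.4839 (48.39%);  cumulative: 0.5161, 1


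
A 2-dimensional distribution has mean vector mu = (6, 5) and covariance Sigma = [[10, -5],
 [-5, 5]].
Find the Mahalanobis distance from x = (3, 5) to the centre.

Step 1 — centre the observation: (x - mu) = (-3, 0).

Step 2 — invert Sigma. det(Sigma) = 10·5 - (-5)² = 25.
  Sigma^{-1} = (1/det) · [[d, -b], [-b, a]] = [[0.2, 0.2],
 [0.2, 0.4]].

Step 3 — form the quadratic (x - mu)^T · Sigma^{-1} · (x - mu):
  Sigma^{-1} · (x - mu) = (-0.6, -0.6).
  (x - mu)^T · [Sigma^{-1} · (x - mu)] = (-3)·(-0.6) + (0)·(-0.6) = 1.8.

Step 4 — take square root: d = √(1.8) ≈ 1.3416.

d(x, mu) = √(1.8) ≈ 1.3416


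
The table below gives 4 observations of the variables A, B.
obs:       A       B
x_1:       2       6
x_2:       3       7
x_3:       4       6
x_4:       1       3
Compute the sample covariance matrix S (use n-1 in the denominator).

Step 1 — column means:
  mean(A) = (2 + 3 + 4 + 1) / 4 = 10/4 = 2.5
  mean(B) = (6 + 7 + 6 + 3) / 4 = 22/4 = 5.5

Step 2 — sample covariance S[i,j] = (1/(n-1)) · Σ_k (x_{k,i} - mean_i) · (x_{k,j} - mean_j), with n-1 = 3.
  S[A,A] = ((-0.5)·(-0.5) + (0.5)·(0.5) + (1.5)·(1.5) + (-1.5)·(-1.5)) / 3 = 5/3 = 1.6667
  S[A,B] = ((-0.5)·(0.5) + (0.5)·(1.5) + (1.5)·(0.5) + (-1.5)·(-2.5)) / 3 = 5/3 = 1.6667
  S[B,B] = ((0.5)·(0.5) + (1.5)·(1.5) + (0.5)·(0.5) + (-2.5)·(-2.5)) / 3 = 9/3 = 3

S is symmetric (S[j,i] = S[i,j]). Assembling:

S = [[1.6667, 1.6667],
 [1.6667, 3]]
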